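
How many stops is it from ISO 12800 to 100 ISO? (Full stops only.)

12800 → 6400 → 3200 → 1600 → 800 → 400 → 200 → 100 — count the steps: 7 stops.

7 stops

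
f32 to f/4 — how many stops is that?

f/32 → f/22 → f/16 → f/11 → f/8 → f/5.6 → f/4 — count the steps: 6 stops.

6 stops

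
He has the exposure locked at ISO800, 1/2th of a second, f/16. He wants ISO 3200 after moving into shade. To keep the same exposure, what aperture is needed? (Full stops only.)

ISO: 800 → 1600 → 3200 — 2 stops higher (brighter).
Need 2 stops darker from the aperture: f/16 → f/22 → f/32.

f/32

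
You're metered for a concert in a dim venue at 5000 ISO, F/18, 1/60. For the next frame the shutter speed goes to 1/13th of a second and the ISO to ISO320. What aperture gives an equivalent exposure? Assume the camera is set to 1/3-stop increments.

f/10

Shutter speed: 1/60 → 1/50 → 1/40 → 1/30 → 1/25 → 1/20 → 1/15 → 1/13 — 2 1/3 stops slower (brighter).
ISO: 5000 → 4000 → 3200 → 2500 → 2000 → 1600 → 1250 → 1000 → 800 → 640 → 500 → 400 → 320 — 4 stops lower (darker).
Net change so far: 1 2/3 stops darker. Offset with the aperture: f/18 → f/16 → f/14 → f/13 → f/11 → f/10.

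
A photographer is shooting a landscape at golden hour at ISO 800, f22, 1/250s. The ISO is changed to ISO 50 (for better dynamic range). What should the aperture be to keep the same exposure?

ISO: 800 → 400 → 200 → 100 → 50 — 4 stops dropped (darker).
Need 4 stops brighter from the aperture: f/22 → f/16 → f/11 → f/8 → f/5.6.

f/5.6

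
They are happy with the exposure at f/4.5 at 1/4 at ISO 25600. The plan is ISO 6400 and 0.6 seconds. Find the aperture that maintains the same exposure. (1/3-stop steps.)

f/3.5

ISO: 25600 → 20000 → 16000 → 12800 → 10000 → 8000 → 6400 — 2 stops dropped (darker).
Shutter speed: 1/4 → 0.3 → 0.4 → 0.5 → 0.6 — 1 1/3 stops slower (brighter).
Net change so far: 2/3 stop darker. Offset with the aperture: f/4.5 → f/4 → f/3.5.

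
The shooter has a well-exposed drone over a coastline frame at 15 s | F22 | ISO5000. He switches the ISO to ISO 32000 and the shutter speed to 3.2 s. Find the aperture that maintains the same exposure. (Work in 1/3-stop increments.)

f/25

ISO: 5000 → 6400 → 8000 → 10000 → 12800 → 16000 → 20000 → 25600 → 32000 — 2 2/3 stops raised (brighter).
Shutter speed: 15 → 13 → 10 → 8 → 6 → 5 → 4 → 3.2 — 2 1/3 stops shorter (darker).
Net change so far: 1/3 stop brighter. Offset with the aperture: f/22 → f/25.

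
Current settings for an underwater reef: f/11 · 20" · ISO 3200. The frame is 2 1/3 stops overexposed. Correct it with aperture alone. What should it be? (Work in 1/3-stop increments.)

Overexposed by 2 1/3 stops → need 2 1/3 stops darker.
Aperture: f/11 → f/13 → f/14 → f/16 → f/18 → f/20 → f/22 → f/25.

f/25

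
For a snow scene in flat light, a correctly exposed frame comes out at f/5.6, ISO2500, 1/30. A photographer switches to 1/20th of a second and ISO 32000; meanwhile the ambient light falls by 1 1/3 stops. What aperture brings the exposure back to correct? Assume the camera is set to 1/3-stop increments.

f/16

Scene light: 1 1/3 stops darker.
Shutter speed: 1/30 → 1/25 → 1/20 — 2/3 stop slower (brighter).
ISO: 2500 → 3200 → 4000 → 5000 → 6400 → 8000 → 10000 → 12800 → 16000 → 20000 → 25600 → 32000 — 3 2/3 stops higher (brighter).
Net so far: 3 stops brighter. Aperture: f/5.6 → f/6.3 → f/7.1 → f/8 → f/9 → f/10 → f/11 → f/13 → f/14 → f/16.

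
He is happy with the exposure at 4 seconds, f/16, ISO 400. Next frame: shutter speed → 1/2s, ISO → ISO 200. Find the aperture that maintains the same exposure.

Shutter speed: 4 → 2 → 1 → 1/2 — 3 stops faster (darker).
ISO: 400 → 200 — 1 stop dropped (darker).
Net change so far: 4 stops darker. Offset with the aperture: f/16 → f/11 → f/8 → f/5.6 → f/4.

f/4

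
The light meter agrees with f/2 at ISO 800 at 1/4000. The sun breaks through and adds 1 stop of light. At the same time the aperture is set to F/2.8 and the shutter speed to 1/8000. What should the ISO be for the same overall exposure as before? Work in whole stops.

ISO 1600

Scene light: 1 stop brighter.
Aperture: f/2 → f/2.8 — 1 stop stopped down (darker).
Shutter speed: 1/4000 → 1/8000 — 1 stop shorter (darker).
Net so far: 1 stop darker. ISO: 800 → 1600.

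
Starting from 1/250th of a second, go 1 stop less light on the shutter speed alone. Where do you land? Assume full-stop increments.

1/500s

Shutter speed: 1/250 → 1/500 — 1 stop faster (darker).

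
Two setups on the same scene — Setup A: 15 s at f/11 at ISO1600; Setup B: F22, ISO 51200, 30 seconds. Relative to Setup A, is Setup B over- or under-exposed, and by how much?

Aperture: f/11 → f/16 → f/22 — 2 stops narrower (darker).
Shutter speed: 15 → 30 — 1 stop slower (brighter).
ISO: 1600 → 3200 → 6400 → 12800 → 25600 → 51200 — 5 stops higher (brighter).
Net: −2 +1 +5 = +4 stops.

4 stops brighter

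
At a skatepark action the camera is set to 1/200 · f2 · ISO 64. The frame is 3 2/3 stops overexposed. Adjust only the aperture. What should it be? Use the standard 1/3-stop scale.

Overexposed by 3 2/3 stops → need 3 2/3 stops darker.
Aperture: f/2 → f/2.2 → f/2.5 → f/2.8 → f/3.2 → f/3.5 → f/4 → f/4.5 → f/5 → f/5.6 → f/6.3 → f/7.1.

f/7.1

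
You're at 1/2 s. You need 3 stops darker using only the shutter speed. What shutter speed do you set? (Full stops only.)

1/15s

Shutter speed: 1/2 → 1/4 → 1/8 → 1/15 — 3 stops faster (darker).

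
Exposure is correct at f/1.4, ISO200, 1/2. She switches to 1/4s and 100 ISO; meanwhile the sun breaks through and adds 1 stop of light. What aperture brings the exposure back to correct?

Scene light: 1 stop brighter.
Shutter speed: 1/2 → 1/4 — 1 stop shorter (darker).
ISO: 200 → 100 — 1 stop dropped (darker).
Net so far: 1 stop darker. Aperture: f/1.4 → f/1.0.

f/1.0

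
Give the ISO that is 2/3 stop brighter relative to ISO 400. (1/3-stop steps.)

ISO: 400 → 500 → 640 — 2/3 stop higher (brighter).

ISO 640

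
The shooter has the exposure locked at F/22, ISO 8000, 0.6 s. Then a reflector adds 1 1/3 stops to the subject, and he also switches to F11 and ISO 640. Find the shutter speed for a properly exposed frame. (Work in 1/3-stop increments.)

0.8 s

Scene light: 1 1/3 stops brighter.
Aperture: f/22 → f/20 → f/18 → f/16 → f/14 → f/13 → f/11 — 2 stops opened up (brighter).
ISO: 8000 → 6400 → 5000 → 4000 → 3200 → 2500 → 2000 → 1600 → 1250 → 1000 → 800 → 640 — 3 2/3 stops dropped (darker).
Net so far: 1/3 stop darker. Shutter speed: 0.6 → 0.8.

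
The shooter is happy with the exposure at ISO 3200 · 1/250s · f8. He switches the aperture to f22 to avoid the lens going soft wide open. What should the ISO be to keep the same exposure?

ISO 25600

Aperture: f/8 → f/11 → f/16 → f/22 — 3 stops smaller aperture (darker).
Need 3 stops brighter from the ISO: 3200 → 6400 → 12800 → 25600.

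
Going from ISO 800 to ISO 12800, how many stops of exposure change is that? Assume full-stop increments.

4 stops

800 → 1600 → 3200 → 6400 → 12800 — count the steps: 4 stops.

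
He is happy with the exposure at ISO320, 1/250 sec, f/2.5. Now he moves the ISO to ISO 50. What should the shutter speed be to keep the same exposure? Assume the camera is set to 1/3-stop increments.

1/40s

ISO: 320 → 250 → 200 → 160 → 125 → 100 → 80 → 64 → 50 — 2 2/3 stops lower (darker).
Need 2 2/3 stops brighter from the shutter speed: 1/250 → 1/200 → 1/160 → 1/125 → 1/100 → 1/80 → 1/60 → 1/50 → 1/40.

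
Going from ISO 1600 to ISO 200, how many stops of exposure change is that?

3 stops

1600 → 800 → 400 → 200 — count the steps: 3 stops.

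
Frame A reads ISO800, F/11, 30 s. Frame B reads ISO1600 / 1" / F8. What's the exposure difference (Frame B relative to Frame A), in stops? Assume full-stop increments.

Aperture: f/11 → f/8 — 1 stop larger aperture (brighter).
Shutter speed: 30 → 15 → 8 → 4 → 2 → 1 — 5 stops shorter (darker).
ISO: 800 → 1600 — 1 stop raised (brighter).
Net: +1 −5 +1 = −3 stops.

3 stops darker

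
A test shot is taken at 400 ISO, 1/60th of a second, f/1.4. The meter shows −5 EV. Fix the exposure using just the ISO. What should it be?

ISO 12800

Underexposed by 5 stops → need 5 stops brighter.
ISO: 400 → 800 → 1600 → 3200 → 6400 → 12800.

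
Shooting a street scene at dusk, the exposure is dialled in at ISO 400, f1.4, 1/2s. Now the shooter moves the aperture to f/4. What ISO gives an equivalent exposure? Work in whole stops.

Aperture: f/1.4 → f/2 → f/2.8 → f/4 — 3 stops smaller aperture (darker).
Need 3 stops brighter from the ISO: 400 → 800 → 1600 → 3200.

ISO 3200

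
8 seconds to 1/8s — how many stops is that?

8 → 4 → 2 → 1 → 1/2 → 1/4 → 1/8 — count the steps: 6 stops.

6 stops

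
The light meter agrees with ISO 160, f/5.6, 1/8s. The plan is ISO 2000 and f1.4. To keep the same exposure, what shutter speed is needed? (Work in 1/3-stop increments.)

1/1600s

ISO: 160 → 200 → 250 → 320 → 400 → 500 → 640 → 800 → 1000 → 1250 → 1600 → 2000 — 3 2/3 stops higher (brighter).
Aperture: f/5.6 → f/5 → f/4.5 → f/4 → f/3.5 → f/3.2 → f/2.8 → f/2.5 → f/2.2 → f/2 → f/1.8 → f/1.6 → f/1.4 — 4 stops wider (brighter).
Net change so far: 7 2/3 stops brighter. Offset with the shutter speed: 1/8 → 1/10 → 1/13 → 1/15 → 1/20 → 1/25 → 1/30 → 1/40 → 1/50 → 1/60 → 1/80 → 1/100 → 1/125 → 1/160 → 1/200 → 1/250 → 1/320 → 1/400 → 1/500 → 1/640 → 1/800 → 1/1000 → 1/1250 → 1/1600.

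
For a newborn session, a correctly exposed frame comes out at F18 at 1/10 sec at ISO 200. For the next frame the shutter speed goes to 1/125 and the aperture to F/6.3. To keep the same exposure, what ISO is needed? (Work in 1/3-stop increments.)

Shutter speed: 1/10 → 1/13 → 1/15 → 1/20 → 1/25 → 1/30 → 1/40 → 1/50 → 1/60 → 1/80 → 1/100 → 1/125 — 3 2/3 stops shorter (darker).
Aperture: f/18 → f/16 → f/14 → f/13 → f/11 → f/10 → f/9 → f/8 → f/7.1 → f/6.3 — 3 stops larger aperture (brighter).
Net change so far: 2/3 stop darker. Offset with the ISO: 200 → 250 → 320.

ISO 320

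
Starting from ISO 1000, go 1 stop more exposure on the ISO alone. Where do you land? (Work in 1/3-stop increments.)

ISO 2000

ISO: 1000 → 1250 → 1600 → 2000 — 1 stop higher (brighter).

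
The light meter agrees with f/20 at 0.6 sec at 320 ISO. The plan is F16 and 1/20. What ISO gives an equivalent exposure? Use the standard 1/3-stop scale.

Aperture: f/20 → f/18 → f/16 — 2/3 stop wider (brighter).
Shutter speed: 0.6 → 0.5 → 0.4 → 0.3 → 1/4 → 1/5 → 1/6 → 1/8 → 1/10 → 1/13 → 1/15 → 1/20 — 3 2/3 stops shorter (darker).
Net change so far: 3 stops darker. Offset with the ISO: 320 → 400 → 500 → 640 → 800 → 1000 → 1250 → 1600 → 2000 → 2500.

ISO 2500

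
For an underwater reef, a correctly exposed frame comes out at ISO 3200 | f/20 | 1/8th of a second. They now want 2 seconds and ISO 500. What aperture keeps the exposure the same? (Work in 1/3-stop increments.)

Shutter speed: 1/8 → 1/6 → 1/5 → 1/4 → 0.3 → 0.4 → 0.5 → 0.6 → 0.8 → 1 → 1.3 → 1.6 → 2 — 4 stops slower (brighter).
ISO: 3200 → 2500 → 2000 → 1600 → 1250 → 1000 → 800 → 640 → 500 — 2 2/3 stops dropped (darker).
Net change so far: 1 1/3 stops brighter. Offset with the aperture: f/20 → f/22 → f/25 → f/29 → f/32.

f/32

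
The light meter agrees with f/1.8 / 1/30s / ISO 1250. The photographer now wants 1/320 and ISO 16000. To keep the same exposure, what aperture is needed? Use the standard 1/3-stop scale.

f/2

Shutter speed: 1/30 → 1/40 → 1/50 → 1/60 → 1/80 → 1/100 → 1/125 → 1/160 → 1/200 → 1/250 → 1/320 — 3 1/3 stops faster (darker).
ISO: 1250 → 1600 → 2000 → 2500 → 3200 → 4000 → 5000 → 6400 → 8000 → 10000 → 12800 → 16000 — 3 2/3 stops higher (brighter).
Net change so far: 1/3 stop brighter. Offset with the aperture: f/1.8 → f/2.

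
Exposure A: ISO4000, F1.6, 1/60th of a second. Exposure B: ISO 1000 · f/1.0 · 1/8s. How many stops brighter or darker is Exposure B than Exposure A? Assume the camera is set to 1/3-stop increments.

2 1/3 stops brighter

Aperture: f/1.6 → f/1.4 → f/1.2 → f/1.1 → f/1.0 — 1 1/3 stops larger aperture (brighter).
Shutter speed: 1/60 → 1/50 → 1/40 → 1/30 → 1/25 → 1/20 → 1/15 → 1/13 → 1/10 → 1/8 — 3 stops slower (brighter).
ISO: 4000 → 3200 → 2500 → 2000 → 1600 → 1250 → 1000 — 2 stops dropped (darker).
Net: +1 1/3 +3 −2 = +2 1/3 stops.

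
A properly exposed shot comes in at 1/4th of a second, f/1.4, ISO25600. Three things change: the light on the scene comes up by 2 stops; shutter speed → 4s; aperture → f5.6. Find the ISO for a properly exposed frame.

ISO 6400

Scene light: 2 stops brighter.
Shutter speed: 1/4 → 1/2 → 1 → 2 → 4 — 4 stops slower (brighter).
Aperture: f/1.4 → f/2 → f/2.8 → f/4 → f/5.6 — 4 stops smaller aperture (darker).
Net so far: 2 stops brighter. ISO: 25600 → 12800 → 6400.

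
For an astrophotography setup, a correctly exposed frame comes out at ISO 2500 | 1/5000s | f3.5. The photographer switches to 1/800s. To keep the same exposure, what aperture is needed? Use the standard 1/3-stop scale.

Shutter speed: 1/5000 → 1/4000 → 1/3200 → 1/2500 → 1/2000 → 1/1600 → 1/1250 → 1/1000 → 1/800 — 2 2/3 stops longer (brighter).
Need 2 2/3 stops darker from the aperture: f/3.5 → f/4 → f/4.5 → f/5 → f/5.6 → f/6.3 → f/7.1 → f/8 → f/9.

f/9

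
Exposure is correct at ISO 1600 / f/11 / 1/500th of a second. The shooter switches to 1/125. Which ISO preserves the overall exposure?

Shutter speed: 1/500 → 1/250 → 1/125 — 2 stops slower (brighter).
Need 2 stops darker from the ISO: 1600 → 800 → 400.

ISO 400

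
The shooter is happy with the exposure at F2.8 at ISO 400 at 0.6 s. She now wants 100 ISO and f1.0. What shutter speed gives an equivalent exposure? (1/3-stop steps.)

ISO: 400 → 320 → 250 → 200 → 160 → 125 → 100 — 2 stops lower (darker).
Aperture: f/2.8 → f/2.5 → f/2.2 → f/2 → f/1.8 → f/1.6 → f/1.4 → f/1.2 → f/1.1 → f/1.0 — 3 stops opened up (brighter).
Net change so far: 1 stop brighter. Offset with the shutter speed: 0.6 → 0.5 → 0.4 → 0.3.

0.3 s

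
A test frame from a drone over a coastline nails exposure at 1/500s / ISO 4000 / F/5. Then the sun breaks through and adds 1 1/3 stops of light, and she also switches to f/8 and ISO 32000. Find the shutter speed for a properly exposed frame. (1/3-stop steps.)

1/4000s

Scene light: 1 1/3 stops brighter.
Aperture: f/5 → f/5.6 → f/6.3 → f/7.1 → f/8 — 1 1/3 stops smaller aperture (darker).
ISO: 4000 → 5000 → 6400 → 8000 → 10000 → 12800 → 16000 → 20000 → 25600 → 32000 — 3 stops raised (brighter).
Net so far: 3 stops brighter. Shutter speed: 1/500 → 1/640 → 1/800 → 1/1000 → 1/1250 → 1/1600 → 1/2000 → 1/2500 → 1/3200 → 1/4000.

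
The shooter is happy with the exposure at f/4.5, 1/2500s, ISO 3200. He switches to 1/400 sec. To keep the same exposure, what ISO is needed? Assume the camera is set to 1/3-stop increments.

Shutter speed: 1/2500 → 1/2000 → 1/1600 → 1/1250 → 1/1000 → 1/800 → 1/640 → 1/500 → 1/400 — 2 2/3 stops slower (brighter).
Need 2 2/3 stops darker from the ISO: 3200 → 2500 → 2000 → 1600 → 1250 → 1000 → 800 → 640 → 500.

ISO 500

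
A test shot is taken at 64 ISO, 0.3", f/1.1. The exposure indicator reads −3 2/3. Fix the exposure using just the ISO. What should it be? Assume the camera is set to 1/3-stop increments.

Underexposed by 3 2/3 stops → need 3 2/3 stops brighter.
ISO: 64 → 80 → 100 → 125 → 160 → 200 → 250 → 320 → 400 → 500 → 640 → 800.

ISO 800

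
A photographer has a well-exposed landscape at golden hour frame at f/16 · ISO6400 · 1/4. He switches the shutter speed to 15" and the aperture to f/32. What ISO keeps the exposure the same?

ISO 400

Shutter speed: 1/4 → 1/2 → 1 → 2 → 4 → 8 → 15 — 6 stops longer (brighter).
Aperture: f/16 → f/22 → f/32 — 2 stops stopped down (darker).
Net change so far: 4 stops brighter. Offset with the ISO: 6400 → 3200 → 1600 → 800 → 400.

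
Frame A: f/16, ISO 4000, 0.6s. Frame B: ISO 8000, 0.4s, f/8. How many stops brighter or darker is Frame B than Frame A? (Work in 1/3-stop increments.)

2 1/3 stops brighter

Aperture: f/16 → f/14 → f/13 → f/11 → f/10 → f/9 → f/8 — 2 stops opened up (brighter).
Shutter speed: 0.6 → 0.5 → 0.4 — 2/3 stop shorter (darker).
ISO: 4000 → 5000 → 6400 → 8000 — 1 stop higher (brighter).
Net: +2 −2/3 +1 = +2 1/3 stops.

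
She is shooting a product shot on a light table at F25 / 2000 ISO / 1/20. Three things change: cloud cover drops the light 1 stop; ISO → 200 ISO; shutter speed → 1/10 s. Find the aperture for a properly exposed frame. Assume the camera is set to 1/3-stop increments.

f/8

Scene light: 1 stop darker.
ISO: 2000 → 1600 → 1250 → 1000 → 800 → 640 → 500 → 400 → 320 → 250 → 200 — 3 1/3 stops dropped (darker).
Shutter speed: 1/20 → 1/15 → 1/13 → 1/10 — 1 stop longer (brighter).
Net so far: 3 1/3 stops darker. Aperture: f/25 → f/22 → f/20 → f/18 → f/16 → f/14 → f/13 → f/11 → f/10 → f/9 → f/8.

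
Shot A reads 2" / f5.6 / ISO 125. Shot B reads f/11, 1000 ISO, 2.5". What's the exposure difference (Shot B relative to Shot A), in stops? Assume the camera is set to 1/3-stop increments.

Aperture: f/5.6 → f/6.3 → f/7.1 → f/8 → f/9 → f/10 → f/11 — 2 stops narrower (darker).
Shutter speed: 2 → 2.5 — 1/3 stop longer (brighter).
ISO: 125 → 160 → 200 → 250 → 320 → 400 → 500 → 640 → 800 → 1000 — 3 stops higher (brighter).
Net: −2 +1/3 +3 = +1 1/3 stops.

1 1/3 stops brighter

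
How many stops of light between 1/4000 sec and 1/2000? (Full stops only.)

1 stop

1/4000 → 1/2000 — count the steps: 1 stop.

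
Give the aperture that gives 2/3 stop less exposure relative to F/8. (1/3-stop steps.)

f/10

Aperture: f/8 → f/9 → f/10 — 2/3 stop narrower (darker).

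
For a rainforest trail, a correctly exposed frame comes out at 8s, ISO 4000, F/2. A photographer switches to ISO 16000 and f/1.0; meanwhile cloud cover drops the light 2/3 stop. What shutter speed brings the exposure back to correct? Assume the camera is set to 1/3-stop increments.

0.8 s

Scene light: 2/3 stop darker.
ISO: 4000 → 5000 → 6400 → 8000 → 10000 → 12800 → 16000 — 2 stops higher (brighter).
Aperture: f/2 → f/1.8 → f/1.6 → f/1.4 → f/1.2 → f/1.1 → f/1.0 — 2 stops wider (brighter).
Net so far: 3 1/3 stops brighter. Shutter speed: 8 → 6 → 5 → 4 → 3.2 → 2.5 → 2 → 1.6 → 1.3 → 1 → 0.8.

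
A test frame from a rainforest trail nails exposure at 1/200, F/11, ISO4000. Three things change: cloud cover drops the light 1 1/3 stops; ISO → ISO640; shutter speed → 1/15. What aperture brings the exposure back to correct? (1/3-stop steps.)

f/10

Scene light: 1 1/3 stops darker.
ISO: 4000 → 3200 → 2500 → 2000 → 1600 → 1250 → 1000 → 800 → 640 — 2 2/3 stops lower (darker).
Shutter speed: 1/200 → 1/160 → 1/125 → 1/100 → 1/80 → 1/60 → 1/50 → 1/40 → 1/30 → 1/25 → 1/20 → 1/15 — 3 2/3 stops slower (brighter).
Net so far: 1/3 stop darker. Aperture: f/11 → f/10.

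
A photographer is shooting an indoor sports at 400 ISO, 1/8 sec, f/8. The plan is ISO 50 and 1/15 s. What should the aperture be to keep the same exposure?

f/2

ISO: 400 → 200 → 100 → 50 — 3 stops dropped (darker).
Shutter speed: 1/8 → 1/15 — 1 stop faster (darker).
Net change so far: 4 stops darker. Offset with the aperture: f/8 → f/5.6 → f/4 → f/2.8 → f/2.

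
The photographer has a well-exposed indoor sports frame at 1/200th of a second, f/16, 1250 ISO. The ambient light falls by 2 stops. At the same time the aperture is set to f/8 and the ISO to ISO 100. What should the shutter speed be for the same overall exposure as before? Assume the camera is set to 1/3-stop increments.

Scene light: 2 stops darker.
Aperture: f/16 → f/14 → f/13 → f/11 → f/10 → f/9 → f/8 — 2 stops opened up (brighter).
ISO: 1250 → 1000 → 800 → 640 → 500 → 400 → 320 → 250 → 200 → 160 → 125 → 100 — 3 2/3 stops dropped (darker).
Net so far: 3 2/3 stops darker. Shutter speed: 1/200 → 1/160 → 1/125 → 1/100 → 1/80 → 1/60 → 1/50 → 1/40 → 1/30 → 1/25 → 1/20 → 1/15.

1/15s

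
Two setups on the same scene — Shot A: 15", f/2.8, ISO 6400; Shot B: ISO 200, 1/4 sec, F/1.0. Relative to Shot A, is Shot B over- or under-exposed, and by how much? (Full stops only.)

Aperture: f/2.8 → f/2 → f/1.4 → f/1.0 — 3 stops larger aperture (brighter).
Shutter speed: 15 → 8 → 4 → 2 → 1 → 1/2 → 1/4 — 6 stops faster (darker).
ISO: 6400 → 3200 → 1600 → 800 → 400 → 200 — 5 stops dropped (darker).
Net: +3 −6 −5 = −8 stops.

8 stops darker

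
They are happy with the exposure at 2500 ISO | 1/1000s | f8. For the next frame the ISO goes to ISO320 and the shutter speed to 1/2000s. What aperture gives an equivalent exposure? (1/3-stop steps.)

f/2

ISO: 2500 → 2000 → 1600 → 1250 → 1000 → 800 → 640 → 500 → 400 → 320 — 3 stops lower (darker).
Shutter speed: 1/1000 → 1/1250 → 1/1600 → 1/2000 — 1 stop shorter (darker).
Net change so far: 4 stops darker. Offset with the aperture: f/8 → f/7.1 → f/6.3 → f/5.6 → f/5 → f/4.5 → f/4 → f/3.5 → f/3.2 → f/2.8 → f/2.5 → f/2.2 → f/2.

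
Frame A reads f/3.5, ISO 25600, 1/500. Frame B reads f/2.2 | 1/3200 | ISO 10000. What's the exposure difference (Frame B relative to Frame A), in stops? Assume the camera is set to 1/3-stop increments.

Aperture: f/3.5 → f/3.2 → f/2.8 → f/2.5 → f/2.2 — 1 1/3 stops larger aperture (brighter).
Shutter speed: 1/500 → 1/640 → 1/800 → 1/1000 → 1/1250 → 1/1600 → 1/2000 → 1/2500 → 1/3200 — 2 2/3 stops faster (darker).
ISO: 25600 → 20000 → 16000 → 12800 → 10000 — 1 1/3 stops lower (darker).
Net: +1 1/3 −2 2/3 −1 1/3 = −2 2/3 stops.

2 2/3 stops darker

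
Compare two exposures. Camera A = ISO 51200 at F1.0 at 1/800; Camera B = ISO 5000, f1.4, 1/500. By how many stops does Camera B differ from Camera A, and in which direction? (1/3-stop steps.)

3 2/3 stops darker

Aperture: f/1.0 → f/1.1 → f/1.2 → f/1.4 — 1 stop stopped down (darker).
Shutter speed: 1/800 → 1/640 → 1/500 — 2/3 stop longer (brighter).
ISO: 51200 → 40000 → 32000 → 25600 → 20000 → 16000 → 12800 → 10000 → 8000 → 6400 → 5000 — 3 1/3 stops dropped (darker).
Net: −1 +2/3 −3 1/3 = −3 2/3 stops.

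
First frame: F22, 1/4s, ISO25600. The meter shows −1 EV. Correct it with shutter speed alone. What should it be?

1/2s

Underexposed by 1 stop → need 1 stop brighter.
Shutter speed: 1/4 → 1/2.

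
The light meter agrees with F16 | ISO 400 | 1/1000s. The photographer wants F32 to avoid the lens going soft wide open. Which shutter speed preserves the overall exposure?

1/250s

Aperture: f/16 → f/22 → f/32 — 2 stops narrower (darker).
Need 2 stops brighter from the shutter speed: 1/1000 → 1/500 → 1/250.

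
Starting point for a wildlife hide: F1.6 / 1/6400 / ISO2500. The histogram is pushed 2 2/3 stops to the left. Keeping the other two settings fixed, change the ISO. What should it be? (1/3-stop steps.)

Underexposed by 2 2/3 stops → need 2 2/3 stops brighter.
ISO: 2500 → 3200 → 4000 → 5000 → 6400 → 8000 → 10000 → 12800 → 16000.

ISO 16000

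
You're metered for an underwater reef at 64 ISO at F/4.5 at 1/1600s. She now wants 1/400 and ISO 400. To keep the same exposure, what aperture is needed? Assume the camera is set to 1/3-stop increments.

Shutter speed: 1/1600 → 1/1250 → 1/1000 → 1/800 → 1/640 → 1/500 → 1/400 — 2 stops longer (brighter).
ISO: 64 → 80 → 100 → 125 → 160 → 200 → 250 → 320 → 400 — 2 2/3 stops raised (brighter).
Net change so far: 4 2/3 stops brighter. Offset with the aperture: f/4.5 → f/5 → f/5.6 → f/6.3 → f/7.1 → f/8 → f/9 → f/10 → f/11 → f/13 → f/14 → f/16 → f/18 → f/20 → f/22.

f/22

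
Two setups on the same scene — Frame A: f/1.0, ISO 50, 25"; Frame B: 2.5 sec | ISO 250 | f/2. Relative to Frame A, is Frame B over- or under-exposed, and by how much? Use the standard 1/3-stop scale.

Aperture: f/1.0 → f/1.1 → f/1.2 → f/1.4 → f/1.6 → f/1.8 → f/2 — 2 stops smaller aperture (darker).
Shutter speed: 25 → 20 → 15 → 13 → 10 → 8 → 6 → 5 → 4 → 3.2 → 2.5 — 3 1/3 stops shorter (darker).
ISO: 50 → 64 → 80 → 100 → 125 → 160 → 200 → 250 — 2 1/3 stops raised (brighter).
Net: −2 −3 1/3 +2 1/3 = −3 stops.

3 stops darker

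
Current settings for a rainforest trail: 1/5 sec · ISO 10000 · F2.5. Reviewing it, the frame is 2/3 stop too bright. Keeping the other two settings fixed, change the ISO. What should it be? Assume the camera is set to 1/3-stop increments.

ISO 6400

Overexposed by 2/3 stop → need 2/3 stop darker.
ISO: 10000 → 8000 → 6400.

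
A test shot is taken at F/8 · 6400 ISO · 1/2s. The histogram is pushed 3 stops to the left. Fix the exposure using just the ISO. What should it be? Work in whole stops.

Underexposed by 3 stops → need 3 stops brighter.
ISO: 6400 → 12800 → 25600 → 51200.

ISO 51200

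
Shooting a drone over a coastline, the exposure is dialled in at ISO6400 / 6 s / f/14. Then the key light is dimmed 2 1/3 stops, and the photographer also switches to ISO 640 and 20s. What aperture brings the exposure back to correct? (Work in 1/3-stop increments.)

Scene light: 2 1/3 stops darker.
ISO: 6400 → 5000 → 4000 → 3200 → 2500 → 2000 → 1600 → 1250 → 1000 → 800 → 640 — 3 1/3 stops dropped (darker).
Shutter speed: 6 → 8 → 10 → 13 → 15 → 20 — 1 2/3 stops longer (brighter).
Net so far: 4 stops darker. Aperture: f/14 → f/13 → f/11 → f/10 → f/9 → f/8 → f/7.1 → f/6.3 → f/5.6 → f/5 → f/4.5 → f/4 → f/3.5.

f/3.5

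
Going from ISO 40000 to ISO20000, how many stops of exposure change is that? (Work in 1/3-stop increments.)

1 stop

40000 → 32000 → 25600 → 20000 — count the steps: 3 third-stops = 1 stop.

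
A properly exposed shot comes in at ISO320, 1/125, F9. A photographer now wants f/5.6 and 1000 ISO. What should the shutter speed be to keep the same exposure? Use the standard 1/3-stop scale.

1/1000s

Aperture: f/9 → f/8 → f/7.1 → f/6.3 → f/5.6 — 1 1/3 stops wider (brighter).
ISO: 320 → 400 → 500 → 640 → 800 → 1000 — 1 2/3 stops raised (brighter).
Net change so far: 3 stops brighter. Offset with the shutter speed: 1/125 → 1/160 → 1/200 → 1/250 → 1/320 → 1/400 → 1/500 → 1/640 → 1/800 → 1/1000.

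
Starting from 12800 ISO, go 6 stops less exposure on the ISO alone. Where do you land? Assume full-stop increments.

ISO: 12800 → 6400 → 3200 → 1600 → 800 → 400 → 200 — 6 stops dropped (darker).

ISO 200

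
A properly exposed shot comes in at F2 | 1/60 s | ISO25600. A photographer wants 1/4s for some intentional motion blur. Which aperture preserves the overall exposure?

f/8

Shutter speed: 1/60 → 1/30 → 1/15 → 1/8 → 1/4 — 4 stops slower (brighter).
Need 4 stops darker from the aperture: f/2 → f/2.8 → f/4 → f/5.6 → f/8.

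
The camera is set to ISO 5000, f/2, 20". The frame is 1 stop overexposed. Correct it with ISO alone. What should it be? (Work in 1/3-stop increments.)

Overexposed by 1 stop → need 1 stop darker.
ISO: 5000 → 4000 → 3200 → 2500.

ISO 2500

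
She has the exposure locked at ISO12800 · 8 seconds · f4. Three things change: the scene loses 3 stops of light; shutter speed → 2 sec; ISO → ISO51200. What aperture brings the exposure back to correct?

Scene light: 3 stops darker.
Shutter speed: 8 → 4 → 2 — 2 stops faster (darker).
ISO: 12800 → 25600 → 51200 — 2 stops higher (brighter).
Net so far: 3 stops darker. Aperture: f/4 → f/2.8 → f/2 → f/1.4.

f/1.4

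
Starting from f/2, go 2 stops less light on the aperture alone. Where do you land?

f/4

Aperture: f/2 → f/2.8 → f/4 — 2 stops stopped down (darker).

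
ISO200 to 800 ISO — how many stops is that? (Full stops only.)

2 stops

200 → 400 → 800 — count the steps: 2 stops.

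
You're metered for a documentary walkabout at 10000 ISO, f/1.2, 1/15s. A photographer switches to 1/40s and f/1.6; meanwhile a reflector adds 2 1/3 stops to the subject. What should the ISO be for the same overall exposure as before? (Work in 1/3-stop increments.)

ISO 8000

Scene light: 2 1/3 stops brighter.
Shutter speed: 1/15 → 1/20 → 1/25 → 1/30 → 1/40 — 1 1/3 stops faster (darker).
Aperture: f/1.2 → f/1.4 → f/1.6 — 2/3 stop stopped down (darker).
Net so far: 1/3 stop brighter. ISO: 10000 → 8000.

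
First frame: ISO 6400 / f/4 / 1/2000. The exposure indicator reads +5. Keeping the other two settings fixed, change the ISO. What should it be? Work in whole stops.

ISO 200

Overexposed by 5 stops → need 5 stops darker.
ISO: 6400 → 3200 → 1600 → 800 → 400 → 200.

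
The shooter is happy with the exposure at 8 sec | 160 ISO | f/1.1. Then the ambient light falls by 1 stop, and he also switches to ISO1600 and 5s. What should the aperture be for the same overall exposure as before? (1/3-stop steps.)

f/2

Scene light: 1 stop darker.
ISO: 160 → 200 → 250 → 320 → 400 → 500 → 640 → 800 → 1000 → 1250 → 1600 — 3 1/3 stops higher (brighter).
Shutter speed: 8 → 6 → 5 — 2/3 stop shorter (darker).
Net so far: 1 2/3 stops brighter. Aperture: f/1.1 → f/1.2 → f/1.4 → f/1.6 → f/1.8 → f/2.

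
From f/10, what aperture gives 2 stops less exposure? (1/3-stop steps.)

Aperture: f/10 → f/11 → f/13 → f/14 → f/16 → f/18 → f/20 — 2 stops smaller aperture (darker).

f/20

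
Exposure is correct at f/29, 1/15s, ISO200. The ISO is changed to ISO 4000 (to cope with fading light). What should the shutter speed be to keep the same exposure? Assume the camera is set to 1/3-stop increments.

1/320s

ISO: 200 → 250 → 320 → 400 → 500 → 640 → 800 → 1000 → 1250 → 1600 → 2000 → 2500 → 3200 → 4000 — 4 1/3 stops raised (brighter).
Need 4 1/3 stops darker from the shutter speed: 1/15 → 1/20 → 1/25 → 1/30 → 1/40 → 1/50 → 1/60 → 1/80 → 1/100 → 1/125 → 1/160 → 1/200 → 1/250 → 1/320.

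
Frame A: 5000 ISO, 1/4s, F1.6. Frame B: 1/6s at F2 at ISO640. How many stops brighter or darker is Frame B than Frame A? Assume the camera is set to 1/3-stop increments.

4 1/3 stops darker

Aperture: f/1.6 → f/1.8 → f/2 — 2/3 stop smaller aperture (darker).
Shutter speed: 1/4 → 1/5 → 1/6 — 2/3 stop shorter (darker).
ISO: 5000 → 4000 → 3200 → 2500 → 2000 → 1600 → 1250 → 1000 → 800 → 640 — 3 stops lower (darker).
Net: −2/3 −2/3 −3 = −4 1/3 stops.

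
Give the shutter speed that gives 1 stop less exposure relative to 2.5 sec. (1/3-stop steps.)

1.3 s

Shutter speed: 2.5 → 2 → 1.6 → 1.3 — 1 stop faster (darker).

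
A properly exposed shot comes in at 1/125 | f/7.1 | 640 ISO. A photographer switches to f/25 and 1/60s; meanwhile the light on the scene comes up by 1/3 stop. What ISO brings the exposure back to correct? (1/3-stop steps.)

Scene light: 1/3 stop brighter.
Aperture: f/7.1 → f/8 → f/9 → f/10 → f/11 → f/13 → f/14 → f/16 → f/18 → f/20 → f/22 → f/25 — 3 2/3 stops stopped down (darker).
Shutter speed: 1/125 → 1/100 → 1/80 → 1/60 — 1 stop longer (brighter).
Net so far: 2 1/3 stops darker. ISO: 640 → 800 → 1000 → 1250 → 1600 → 2000 → 2500 → 3200.

ISO 3200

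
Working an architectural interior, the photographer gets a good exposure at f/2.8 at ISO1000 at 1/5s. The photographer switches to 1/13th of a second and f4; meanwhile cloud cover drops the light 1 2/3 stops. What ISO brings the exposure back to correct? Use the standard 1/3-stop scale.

ISO 16000

Scene light: 1 2/3 stops darker.
Shutter speed: 1/5 → 1/6 → 1/8 → 1/10 → 1/13 — 1 1/3 stops shorter (darker).
Aperture: f/2.8 → f/3.2 → f/3.5 → f/4 — 1 stop narrower (darker).
Net so far: 4 stops darker. ISO: 1000 → 1250 → 1600 → 2000 → 2500 → 3200 → 4000 → 5000 → 6400 → 8000 → 10000 → 12800 → 16000.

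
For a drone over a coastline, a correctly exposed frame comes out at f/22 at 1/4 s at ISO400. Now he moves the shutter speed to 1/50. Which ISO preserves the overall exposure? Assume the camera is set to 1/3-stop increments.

ISO 5000

Shutter speed: 1/4 → 1/5 → 1/6 → 1/8 → 1/10 → 1/13 → 1/15 → 1/20 → 1/25 → 1/30 → 1/40 → 1/50 — 3 2/3 stops shorter (darker).
Need 3 2/3 stops brighter from the ISO: 400 → 500 → 640 → 800 → 1000 → 1250 → 1600 → 2000 → 2500 → 3200 → 4000 → 5000.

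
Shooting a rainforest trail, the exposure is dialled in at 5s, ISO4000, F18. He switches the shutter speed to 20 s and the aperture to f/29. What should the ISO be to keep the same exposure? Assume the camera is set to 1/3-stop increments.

Shutter speed: 5 → 6 → 8 → 10 → 13 → 15 → 20 — 2 stops longer (brighter).
Aperture: f/18 → f/20 → f/22 → f/25 → f/29 — 1 1/3 stops narrower (darker).
Net change so far: 2/3 stop brighter. Offset with the ISO: 4000 → 3200 → 2500.

ISO 2500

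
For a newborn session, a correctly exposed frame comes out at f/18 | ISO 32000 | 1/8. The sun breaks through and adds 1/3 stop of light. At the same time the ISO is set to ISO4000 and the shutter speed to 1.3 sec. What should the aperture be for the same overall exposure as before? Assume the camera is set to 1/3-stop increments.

Scene light: 1/3 stop brighter.
ISO: 32000 → 25600 → 20000 → 16000 → 12800 → 10000 → 8000 → 6400 → 5000 → 4000 — 3 stops dropped (darker).
Shutter speed: 1/8 → 1/6 → 1/5 → 1/4 → 0.3 → 0.4 → 0.5 → 0.6 → 0.8 → 1 → 1.3 — 3 1/3 stops longer (brighter).
Net so far: 2/3 stop brighter. Aperture: f/18 → f/20 → f/22.

f/22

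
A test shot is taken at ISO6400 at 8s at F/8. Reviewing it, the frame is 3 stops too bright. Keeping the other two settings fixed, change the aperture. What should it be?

Overexposed by 3 stops → need 3 stops darker.
Aperture: f/8 → f/11 → f/16 → f/22.

f/22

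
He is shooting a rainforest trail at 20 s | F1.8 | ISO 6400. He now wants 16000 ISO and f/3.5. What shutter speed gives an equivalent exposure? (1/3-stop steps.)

30 s

ISO: 6400 → 8000 → 10000 → 12800 → 16000 — 1 1/3 stops higher (brighter).
Aperture: f/1.8 → f/2 → f/2.2 → f/2.5 → f/2.8 → f/3.2 → f/3.5 — 2 stops narrower (darker).
Net change so far: 2/3 stop darker. Offset with the shutter speed: 20 → 25 → 30.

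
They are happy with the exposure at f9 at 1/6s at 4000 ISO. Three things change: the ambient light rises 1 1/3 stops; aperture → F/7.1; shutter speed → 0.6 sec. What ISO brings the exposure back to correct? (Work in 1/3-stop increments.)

Scene light: 1 1/3 stops brighter.
Aperture: f/9 → f/8 → f/7.1 — 2/3 stop wider (brighter).
Shutter speed: 1/6 → 1/5 → 1/4 → 0.3 → 0.4 → 0.5 → 0.6 — 2 stops slower (brighter).
Net so far: 4 stops brighter. ISO: 4000 → 3200 → 2500 → 2000 → 1600 → 1250 → 1000 → 800 → 640 → 500 → 400 → 320 → 250.

ISO 250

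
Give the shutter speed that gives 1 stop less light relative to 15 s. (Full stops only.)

Shutter speed: 15 → 8 — 1 stop faster (darker).

8 s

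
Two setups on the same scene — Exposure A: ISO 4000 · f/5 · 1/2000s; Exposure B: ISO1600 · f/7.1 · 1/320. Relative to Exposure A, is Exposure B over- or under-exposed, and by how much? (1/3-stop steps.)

Aperture: f/5 → f/5.6 → f/6.3 → f/7.1 — 1 stop narrower (darker).
Shutter speed: 1/2000 → 1/1600 → 1/1250 → 1/1000 → 1/800 → 1/640 → 1/500 → 1/400 → 1/320 — 2 2/3 stops slower (brighter).
ISO: 4000 → 3200 → 2500 → 2000 → 1600 — 1 1/3 stops dropped (darker).
Net: −1 +2 2/3 −1 1/3 = +1/3 stops.

1/3 stop brighter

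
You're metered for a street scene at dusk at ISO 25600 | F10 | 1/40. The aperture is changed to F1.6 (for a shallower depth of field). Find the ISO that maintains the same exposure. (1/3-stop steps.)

Aperture: f/10 → f/9 → f/8 → f/7.1 → f/6.3 → f/5.6 → f/5 → f/4.5 → f/4 → f/3.5 → f/3.2 → f/2.8 → f/2.5 → f/2.2 → f/2 → f/1.8 → f/1.6 — 5 1/3 stops larger aperture (brighter).
Need 5 1/3 stops darker from the ISO: 25600 → 20000 → 16000 → 12800 → 10000 → 8000 → 6400 → 5000 → 4000 → 3200 → 2500 → 2000 → 1600 → 1250 → 1000 → 800 → 640.

ISO 640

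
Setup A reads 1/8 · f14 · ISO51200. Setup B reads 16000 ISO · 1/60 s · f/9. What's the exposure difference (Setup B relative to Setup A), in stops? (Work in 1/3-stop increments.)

Aperture: f/14 → f/13 → f/11 → f/10 → f/9 — 1 1/3 stops opened up (brighter).
Shutter speed: 1/8 → 1/10 → 1/13 → 1/15 → 1/20 → 1/25 → 1/30 → 1/40 → 1/50 → 1/60 — 3 stops faster (darker).
ISO: 51200 → 40000 → 32000 → 25600 → 20000 → 16000 — 1 2/3 stops dropped (darker).
Net: +1 1/3 −3 −1 2/3 = −3 1/3 stops.

3 1/3 stops darker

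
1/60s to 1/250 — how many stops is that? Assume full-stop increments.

2 stops

1/60 → 1/125 → 1/250 — count the steps: 2 stops.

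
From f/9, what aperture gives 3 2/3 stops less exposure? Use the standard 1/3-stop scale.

f/32

Aperture: f/9 → f/10 → f/11 → f/13 → f/14 → f/16 → f/18 → f/20 → f/22 → f/25 → f/29 → f/32 — 3 2/3 stops smaller aperture (darker).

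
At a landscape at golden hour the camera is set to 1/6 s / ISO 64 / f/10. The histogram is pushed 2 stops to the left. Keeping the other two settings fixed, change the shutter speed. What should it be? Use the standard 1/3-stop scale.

Underexposed by 2 stops → need 2 stops brighter.
Shutter speed: 1/6 → 1/5 → 1/4 → 0.3 → 0.4 → 0.5 → 0.6.

0.6 s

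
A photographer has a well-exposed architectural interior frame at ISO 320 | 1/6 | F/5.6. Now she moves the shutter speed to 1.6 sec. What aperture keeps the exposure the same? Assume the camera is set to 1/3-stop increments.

Shutter speed: 1/6 → 1/5 → 1/4 → 0.3 → 0.4 → 0.5 → 0.6 → 0.8 → 1 → 1.3 → 1.6 — 3 1/3 stops slower (brighter).
Need 3 1/3 stops darker from the aperture: f/5.6 → f/6.3 → f/7.1 → f/8 → f/9 → f/10 → f/11 → f/13 → f/14 → f/16 → f/18.

f/18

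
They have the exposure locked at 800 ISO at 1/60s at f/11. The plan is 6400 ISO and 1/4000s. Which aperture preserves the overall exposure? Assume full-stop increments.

ISO: 800 → 1600 → 3200 → 6400 — 3 stops raised (brighter).
Shutter speed: 1/60 → 1/125 → 1/250 → 1/500 → 1/1000 → 1/2000 → 1/4000 — 6 stops shorter (darker).
Net change so far: 3 stops darker. Offset with the aperture: f/11 → f/8 → f/5.6 → f/4.

f/4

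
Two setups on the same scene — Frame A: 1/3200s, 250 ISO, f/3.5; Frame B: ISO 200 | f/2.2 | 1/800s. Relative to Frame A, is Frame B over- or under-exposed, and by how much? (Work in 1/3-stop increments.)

Aperture: f/3.5 → f/3.2 → f/2.8 → f/2.5 → f/2.2 — 1 1/3 stops wider (brighter).
Shutter speed: 1/3200 → 1/2500 → 1/2000 → 1/1600 → 1/1250 → 1/1000 → 1/800 — 2 stops slower (brighter).
ISO: 250 → 200 — 1/3 stop lower (darker).
Net: +1 1/3 +2 −1/3 = +3 stops.

3 stops brighter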